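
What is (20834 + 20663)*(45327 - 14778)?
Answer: 1267691853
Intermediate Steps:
(20834 + 20663)*(45327 - 14778) = 41497*30549 = 1267691853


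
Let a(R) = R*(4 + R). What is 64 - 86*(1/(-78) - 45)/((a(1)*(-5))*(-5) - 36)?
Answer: 373117/3471 ≈ 107.50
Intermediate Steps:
64 - 86*(1/(-78) - 45)/((a(1)*(-5))*(-5) - 36) = 64 - 86*(1/(-78) - 45)/(((1*(4 + 1))*(-5))*(-5) - 36) = 64 - 86*(-1/78 - 45)/(((1*5)*(-5))*(-5) - 36) = 64 - (-150973)/(39*((5*(-5))*(-5) - 36)) = 64 - (-150973)/(39*(-25*(-5) - 36)) = 64 - (-150973)/(39*(125 - 36)) = 64 - (-150973)/(39*89) = 64 - 86*(-3511/6942) = 64 + 150973/3471 = 373117/3471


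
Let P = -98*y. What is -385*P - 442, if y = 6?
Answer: 225938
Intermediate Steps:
P = -588 (P = -98*6 = -588)
-385*P - 442 = -385*(-588) - 442 = 226380 - 442 = 225938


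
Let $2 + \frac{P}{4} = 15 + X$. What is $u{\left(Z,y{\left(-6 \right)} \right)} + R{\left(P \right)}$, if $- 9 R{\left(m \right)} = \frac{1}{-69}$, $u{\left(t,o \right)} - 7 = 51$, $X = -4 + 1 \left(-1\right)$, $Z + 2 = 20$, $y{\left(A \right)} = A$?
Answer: $\frac{36019}{621} \approx 58.002$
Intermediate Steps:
$Z = 18$ ($Z = -2 + 20 = 18$)
$X = -5$ ($X = -4 - 1 = -5$)
$u{\left(t,o \right)} = 58$ ($u{\left(t,o \right)} = 7 + 51 = 58$)
$P = 32$ ($P = -8 + 4 \left(15 - 5\right) = -8 + 4 \cdot 10 = -8 + 40 = 32$)
$R{\left(m \right)} = \frac{1}{621}$ ($R{\left(m \right)} = - \frac{1}{9 \left(-69\right)} = \left(- \frac{1}{9}\right) \left(- \frac{1}{69}\right) = \frac{1}{621}$)
$u{\left(Z,y{\left(-6 \right)} \right)} + R{\left(P \right)} = 58 + \frac{1}{621} = \frac{36019}{621}$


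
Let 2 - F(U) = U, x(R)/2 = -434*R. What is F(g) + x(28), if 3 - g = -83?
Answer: -24388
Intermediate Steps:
x(R) = -868*R (x(R) = 2*(-434*R) = -868*R)
g = 86 (g = 3 - 1*(-83) = 3 + 83 = 86)
F(U) = 2 - U
F(g) + x(28) = (2 - 1*86) - 868*28 = (2 - 86) - 24304 = -84 - 24304 = -24388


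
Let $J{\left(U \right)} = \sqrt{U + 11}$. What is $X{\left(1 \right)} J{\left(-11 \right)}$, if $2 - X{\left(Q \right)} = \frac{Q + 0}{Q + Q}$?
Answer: $0$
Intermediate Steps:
$X{\left(Q \right)} = \frac{3}{2}$ ($X{\left(Q \right)} = 2 - \frac{Q + 0}{Q + Q} = 2 - \frac{Q}{2 Q} = 2 - Q \frac{1}{2 Q} = 2 - \frac{1}{2} = \frac{3}{2}$)
$J{\left(U \right)} = \sqrt{11 + U}$
$X{\left(1 \right)} J{\left(-11 \right)} = \frac{3 \sqrt{11 - 11}}{2} = \frac{3 \sqrt{0}}{2} = \frac{3}{2} \cdot 0 = 0$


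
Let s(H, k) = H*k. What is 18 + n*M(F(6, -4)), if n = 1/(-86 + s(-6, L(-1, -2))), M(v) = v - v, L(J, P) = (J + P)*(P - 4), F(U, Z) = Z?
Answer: 18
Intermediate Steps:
L(J, P) = (-4 + P)*(J + P) (L(J, P) = (J + P)*(-4 + P) = (-4 + P)*(J + P))
M(v) = 0
n = -1/194 (n = 1/(-86 - 6*((-2)**2 - 4*(-1) - 4*(-2) - 1*(-2))) = 1/(-86 - 6*(4 + 4 + 8 + 2)) = 1/(-86 - 6*18) = 1/(-86 - 108) = 1/(-194) = -1/194 ≈ -0.0051546)
18 + n*M(F(6, -4)) = 18 - 1/194*0 = 18 + 0 = 18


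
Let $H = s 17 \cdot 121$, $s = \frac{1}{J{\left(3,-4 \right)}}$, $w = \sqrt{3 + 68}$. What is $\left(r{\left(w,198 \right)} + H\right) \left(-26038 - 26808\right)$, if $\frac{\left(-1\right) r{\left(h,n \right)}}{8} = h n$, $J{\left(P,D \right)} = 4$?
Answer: $- \frac{54352111}{2} + 83708064 \sqrt{71} \approx 6.7816 \cdot 10^{8}$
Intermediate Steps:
$w = \sqrt{71} \approx 8.4261$
$s = \frac{1}{4} \approx 0.25$
$H = \frac{2057}{4}$ ($H = \frac{17 \cdot 121}{4} = \frac{1}{4} \cdot 2057 = \frac{2057}{4} \approx 514.25$)
$r{\left(h,n \right)} = - 8 h n$
$\left(r{\left(w,198 \right)} + H\right) \left(-26038 - 26808\right) = \left(\left(-8\right) \sqrt{71} \cdot 198 + \frac{2057}{4}\right) \left(-26038 - 26808\right) = \left(- 1584 \sqrt{71} + \frac{2057}{4}\right) \left(-52846\right) = \left(\frac{2057}{4} - 1584 \sqrt{71}\right) \left(-52846\right) = - \frac{54352111}{2} + 83708064 \sqrt{71}$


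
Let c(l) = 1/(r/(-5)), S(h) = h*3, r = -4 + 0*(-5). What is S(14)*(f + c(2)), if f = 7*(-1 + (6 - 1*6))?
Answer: -483/2 ≈ -241.50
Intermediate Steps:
r = -4 (r = -4 + 0 = -4)
f = -7 (f = 7*(-1 + (6 - 6)) = 7*(-1 + 0) = 7*(-1) = -7)
S(h) = 3*h
c(l) = 5/4 (c(l) = 1/(-4/(-5)) = 1/(-4*(-⅕)) = 1/(⅘) = 5/4)
S(14)*(f + c(2)) = (3*14)*(-7 + 5/4) = 42*(-23/4) = -483/2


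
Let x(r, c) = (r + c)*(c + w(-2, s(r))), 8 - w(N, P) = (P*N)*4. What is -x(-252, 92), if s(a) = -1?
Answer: 14720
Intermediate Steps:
w(N, P) = 8 - 4*N*P (w(N, P) = 8 - P*N*4 = 8 - N*P*4 = 8 - 4*N*P)
x(r, c) = c*(c + r) (x(r, c) = (r + c)*(c + (8 - 4*(-2)*(-1))) = (c + r)*(c + (8 - 8)) = (c + r)*(c + 0) = (c + r)*c = c*(c + r))
-x(-252, 92) = -92*(92 - 252) = -92*(-160) = -1*(-14720) = 14720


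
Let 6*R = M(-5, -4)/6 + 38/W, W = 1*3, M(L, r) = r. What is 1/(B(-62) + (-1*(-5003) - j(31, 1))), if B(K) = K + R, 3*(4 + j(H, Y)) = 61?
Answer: 3/14780 ≈ 0.00020298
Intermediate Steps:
W = 3
R = 2 (R = (-4/6 + 38/3)/6 = (-4*⅙ + 38*(⅓))/6 = (-⅔ + 38/3)/6 = (⅙)*12 = 2)
j(H, Y) = 49/3 (j(H, Y) = -4 + (⅓)*61 = -4 + 61/3 = 49/3)
B(K) = 2 + K (B(K) = K + 2 = 2 + K)
1/(B(-62) + (-1*(-5003) - j(31, 1))) = 1/((2 - 62) + (-1*(-5003) - 1*49/3)) = 1/(-60 + (5003 - 49/3)) = 1/(-60 + 14960/3) = 1/(14780/3) = 3/14780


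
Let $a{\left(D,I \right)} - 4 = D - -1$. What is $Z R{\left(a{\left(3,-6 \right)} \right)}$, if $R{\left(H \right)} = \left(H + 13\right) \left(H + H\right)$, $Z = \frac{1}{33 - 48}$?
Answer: $- \frac{112}{5} \approx -22.4$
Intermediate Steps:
$a{\left(D,I \right)} = 5 + D$ ($a{\left(D,I \right)} = 4 + \left(D - -1\right) = 4 + \left(D + 1\right) = 4 + \left(1 + D\right) = 5 + D$)
$Z = - \frac{1}{15}$ ($Z = \frac{1}{-15} = - \frac{1}{15} \approx -0.066667$)
$R{\left(H \right)} = 2 H \left(13 + H\right)$ ($R{\left(H \right)} = \left(13 + H\right) 2 H = 2 H \left(13 + H\right)$)
$Z R{\left(a{\left(3,-6 \right)} \right)} = - \frac{2 \left(5 + 3\right) \left(13 + \left(5 + 3\right)\right)}{15} = - \frac{2 \cdot 8 \left(13 + 8\right)}{15} = - \frac{2 \cdot 8 \cdot 21}{15} = \left(- \frac{1}{15}\right) 336 = - \frac{112}{5}$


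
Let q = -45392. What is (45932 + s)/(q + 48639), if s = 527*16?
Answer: 54364/3247 ≈ 16.743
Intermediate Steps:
s = 8432
(45932 + s)/(q + 48639) = (45932 + 8432)/(-45392 + 48639) = 54364/3247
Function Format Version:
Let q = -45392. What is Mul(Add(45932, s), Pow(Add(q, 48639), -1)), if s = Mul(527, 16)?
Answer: Rational(54364, 3247) ≈ 16.743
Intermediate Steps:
s = 8432
Mul(Add(45932, s), Pow(Add(q, 48639), -1)) = Mul(Add(45932, 8432), Pow(Add(-45392, 48639), -1)) = Mul(54364, Pow(3247, -1)) = Mul(54364, Rational(1, 3247)) = Rational(54364, 3247)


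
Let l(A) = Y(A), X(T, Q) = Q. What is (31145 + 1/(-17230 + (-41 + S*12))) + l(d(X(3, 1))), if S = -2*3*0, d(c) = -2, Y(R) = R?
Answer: 537870752/17271 ≈ 31143.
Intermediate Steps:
S = 0 (S = -6*0 = 0)
l(A) = A
(31145 + 1/(-17230 + (-41 + S*12))) + l(d(X(3, 1))) = (31145 + 1/(-17230 + (-41 + 0*12))) - 2 = (31145 + 1/(-17230 + (-41 + 0))) - 2 = (31145 + 1/(-17230 - 41)) - 2 = (31145 + 1/(-17271)) - 2 = (31145 - 1/17271) - 2 = 537905294/17271 - 2 = 537870752/17271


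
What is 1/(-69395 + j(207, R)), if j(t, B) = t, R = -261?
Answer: -1/69188 ≈ -1.4453e-5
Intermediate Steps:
1/(-69395 + j(207, R)) = 1/(-69395 + 207) = 1/(-69188) = -1/69188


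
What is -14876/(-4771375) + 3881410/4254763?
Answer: 18582956493138/20301069809125 ≈ 0.91537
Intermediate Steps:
-14876/(-4771375) + 3881410/4254763 = -14876*(-1/4771375) + 3881410*(1/4254763) = 14876/4771375 + 3881410/4254763 = 18582956493138/20301069809125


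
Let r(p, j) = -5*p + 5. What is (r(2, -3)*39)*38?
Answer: -7410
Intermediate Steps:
r(p, j) = 5 - 5*p
(r(2, -3)*39)*38 = ((5 - 5*2)*39)*38 = ((5 - 10)*39)*38 = -5*39*38 = -195*38 = -7410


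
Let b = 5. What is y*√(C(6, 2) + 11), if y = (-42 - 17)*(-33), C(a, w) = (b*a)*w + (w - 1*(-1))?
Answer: 1947*√74 ≈ 16749.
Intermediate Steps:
C(a, w) = 1 + w + 5*a*w (C(a, w) = (5*a)*w + (w - 1*(-1)) = 5*a*w + (w + 1) = 5*a*w + (1 + w) = 1 + w + 5*a*w)
y = 1947 (y = -59*(-33) = 1947)
y*√(C(6, 2) + 11) = 1947*√((1 + 2 + 5*6*2) + 11) = 1947*√((1 + 2 + 60) + 11) = 1947*√(63 + 11) = 1947*√74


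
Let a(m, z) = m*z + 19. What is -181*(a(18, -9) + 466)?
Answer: -58463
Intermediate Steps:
a(m, z) = 19 + m*z
-181*(a(18, -9) + 466) = -181*((19 + 18*(-9)) + 466) = -181*((19 - 162) + 466) = -181*(-143 + 466) = -181*323 = -58463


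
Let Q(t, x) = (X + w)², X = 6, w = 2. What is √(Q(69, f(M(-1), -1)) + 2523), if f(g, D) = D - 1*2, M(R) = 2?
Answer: √2587 ≈ 50.863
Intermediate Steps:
f(g, D) = -2 + D (f(g, D) = D - 2 = -2 + D)
Q(t, x) = 64 (Q(t, x) = (6 + 2)² = 8² = 64)
√(Q(69, f(M(-1), -1)) + 2523) = √(64 + 2523) = √2587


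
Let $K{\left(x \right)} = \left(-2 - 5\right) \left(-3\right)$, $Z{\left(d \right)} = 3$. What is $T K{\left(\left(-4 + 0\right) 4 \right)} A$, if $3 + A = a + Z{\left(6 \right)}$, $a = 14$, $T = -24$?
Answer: $-7056$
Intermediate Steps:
$A = 14$ ($A = -3 + \left(14 + 3\right) = -3 + 17 = 14$)
$K{\left(x \right)} = 21$ ($K{\left(x \right)} = \left(-7\right) \left(-3\right) = 21$)
$T K{\left(\left(-4 + 0\right) 4 \right)} A = \left(-24\right) 21 \cdot 14 = \left(-504\right) 14 = -7056$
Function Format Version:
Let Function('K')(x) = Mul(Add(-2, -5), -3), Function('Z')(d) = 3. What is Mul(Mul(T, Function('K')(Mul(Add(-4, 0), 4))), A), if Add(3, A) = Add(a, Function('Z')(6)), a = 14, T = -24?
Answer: -7056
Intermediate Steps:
A = 14 (A = Add(-3, Add(14, 3)) = Add(-3, 17) = 14)
Function('K')(x) = 21 (Function('K')(x) = Mul(-7, -3) = 21)
Mul(Mul(T, Function('K')(Mul(Add(-4, 0), 4))), A) = Mul(Mul(-24, 21), 14) = Mul(-504, 14) = -7056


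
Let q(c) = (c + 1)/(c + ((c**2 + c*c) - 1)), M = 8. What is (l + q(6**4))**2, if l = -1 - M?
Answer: 543729124/6713281 ≈ 80.993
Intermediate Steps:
l = -9 (l = -1 - 1*8 = -1 - 8 = -9)
q(c) = (1 + c)/(-1 + c + 2*c**2) (q(c) = (1 + c)/(c + ((c**2 + c**2) - 1)) = (1 + c)/(c + (2*c**2 - 1)) = (1 + c)/(c + (-1 + 2*c**2)) = (1 + c)/(-1 + c + 2*c**2))
(l + q(6**4))**2 = (-9 + 1/(-1 + 2*6**4))**2 = (-9 + 1/(-1 + 2*1296))**2 = (-9 + 1/(-1 + 2592))**2 = (-9 + 1/2591)**2 = (-23318/2591)**2 = 543729124/6713281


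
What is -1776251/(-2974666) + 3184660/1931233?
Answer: 12903654371043/5744773143178 ≈ 2.2462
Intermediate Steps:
-1776251/(-2974666) + 3184660/1931233 = -1776251*(-1/2974666) + 3184660*(1/1931233) = 1776251/2974666 + 3184660/1931233 = 12903654371043/5744773143178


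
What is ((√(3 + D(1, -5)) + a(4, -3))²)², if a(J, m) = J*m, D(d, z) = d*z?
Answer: (12 - I*√2)⁴ ≈ 19012.0 - 9639.3*I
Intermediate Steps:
((√(3 + D(1, -5)) + a(4, -3))²)² = ((√(3 + 1*(-5)) + 4*(-3))²)² = ((√(3 - 5) - 12)²)² = ((√(-2) - 12)²)² = ((I*√2 - 12)²)² = ((-12 + I*√2)²)² = (-12 + I*√2)⁴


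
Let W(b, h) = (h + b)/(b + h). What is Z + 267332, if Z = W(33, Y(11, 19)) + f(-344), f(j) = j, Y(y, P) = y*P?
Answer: 266989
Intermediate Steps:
Y(y, P) = P*y
W(b, h) = 1 (W(b, h) = (b + h)/(b + h) = 1)
Z = -343 (Z = 1 - 344 = -343)
Z + 267332 = -343 + 267332 = 266989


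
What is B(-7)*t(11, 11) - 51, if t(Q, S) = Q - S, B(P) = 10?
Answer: -51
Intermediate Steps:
B(-7)*t(11, 11) - 51 = 10*(11 - 1*11) - 51 = 10*(11 - 11) - 51 = 10*0 - 51 = 0 - 51 = -51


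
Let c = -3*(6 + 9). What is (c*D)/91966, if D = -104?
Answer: 2340/45983 ≈ 0.050888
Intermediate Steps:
c = -45 (c = -3*15 = -45)
(c*D)/91966 = -45*(-104)/91966 = 4680*(1/91966) = 2340/45983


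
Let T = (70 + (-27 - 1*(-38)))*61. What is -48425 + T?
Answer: -43484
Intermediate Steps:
T = 4941 (T = (70 + (-27 + 38))*61 = (70 + 11)*61 = 81*61 = 4941)
-48425 + T = -48425 + 4941 = -43484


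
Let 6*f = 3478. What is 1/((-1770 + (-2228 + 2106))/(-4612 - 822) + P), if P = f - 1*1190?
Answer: -741/451999 ≈ -0.0016394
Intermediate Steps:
f = 1739/3 (f = (⅙)*3478 = 1739/3 ≈ 579.67)
P = -1831/3 (P = 1739/3 - 1*1190 = 1739/3 - 1190 = -1831/3 ≈ -610.33)
1/((-1770 + (-2228 + 2106))/(-4612 - 822) + P) = 1/((-1770 + (-2228 + 2106))/(-4612 - 822) - 1831/3) = 1/((-1770 - 122)/(-5434) - 1831/3) = 1/(-1892*(-1/5434) - 1831/3) = 1/(86/247 - 1831/3) = 1/(-451999/741) = -741/451999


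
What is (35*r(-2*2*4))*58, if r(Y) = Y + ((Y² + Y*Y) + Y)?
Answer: 974400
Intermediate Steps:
r(Y) = 2*Y + 2*Y² (r(Y) = Y + ((Y² + Y²) + Y) = Y + (2*Y² + Y) = Y + (Y + 2*Y²) = 2*Y + 2*Y²)
(35*r(-2*2*4))*58 = (35*(2*(-2*2*4)*(1 - 2*2*4)))*58 = (35*(2*(-4*4)*(1 - 4*4)))*58 = (35*(2*(-16)*(1 - 16)))*58 = (35*(2*(-16)*(-15)))*58 = (35*480)*58 = 16800*58 = 974400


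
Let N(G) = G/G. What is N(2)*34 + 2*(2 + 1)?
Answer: 40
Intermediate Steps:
N(G) = 1
N(2)*34 + 2*(2 + 1) = 1*34 + 2*(2 + 1) = 34 + 2*3 = 34 + 6 = 40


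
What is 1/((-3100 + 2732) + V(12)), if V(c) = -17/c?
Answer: -12/4433 ≈ -0.0027070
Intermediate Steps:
1/((-3100 + 2732) + V(12)) = 1/((-3100 + 2732) - 17/12) = 1/(-368 - 17*1/12) = 1/(-368 - 17/12) = 1/(-4433/12) = -12/4433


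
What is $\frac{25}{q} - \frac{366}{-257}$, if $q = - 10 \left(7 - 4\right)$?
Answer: $\frac{911}{1542} \approx 0.59079$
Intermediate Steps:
$q = -30$ ($q = \left(-10\right) 3 = -30$)
$\frac{25}{q} - \frac{366}{-257} = \frac{25}{-30} - \frac{366}{-257} = 25 \left(- \frac{1}{30}\right) - - \frac{366}{257} = - \frac{5}{6} + \frac{366}{257} = \frac{911}{1542}$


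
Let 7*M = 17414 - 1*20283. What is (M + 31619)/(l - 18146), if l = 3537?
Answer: -218464/102263 ≈ -2.1363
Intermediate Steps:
M = -2869/7 (M = (17414 - 1*20283)/7 = (17414 - 20283)/7 = (⅐)*(-2869) = -2869/7 ≈ -409.86)
(M + 31619)/(l - 18146) = (-2869/7 + 31619)/(3537 - 18146) = (218464/7)/(-14609) = (218464/7)*(-1/14609) = -218464/102263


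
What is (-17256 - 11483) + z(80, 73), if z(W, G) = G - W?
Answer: -28746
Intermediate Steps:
(-17256 - 11483) + z(80, 73) = (-17256 - 11483) + (73 - 1*80) = -28739 + (73 - 80) = -28739 - 7 = -28746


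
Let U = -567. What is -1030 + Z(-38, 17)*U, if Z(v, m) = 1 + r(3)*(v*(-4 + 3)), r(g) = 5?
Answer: -109327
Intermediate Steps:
Z(v, m) = 1 - 5*v (Z(v, m) = 1 + 5*(v*(-4 + 3)) = 1 + 5*(v*(-1)) = 1 + 5*(-v) = 1 - 5*v)
-1030 + Z(-38, 17)*U = -1030 + (1 - 5*(-38))*(-567) = -1030 + (1 + 190)*(-567) = -1030 + 191*(-567) = -1030 - 108297 = -109327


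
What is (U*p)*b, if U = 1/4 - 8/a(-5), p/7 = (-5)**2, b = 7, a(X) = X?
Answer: 9065/4 ≈ 2266.3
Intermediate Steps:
p = 175 (p = 7*(-5)**2 = 7*25 = 175)
U = 37/20 (U = 1/4 - 8/(-5) = 1*(1/4) - 8*(-1/5) = 1/4 + 8/5 = 37/20 ≈ 1.8500)
(U*p)*b = ((37/20)*175)*7 = (1295/4)*7 = 9065/4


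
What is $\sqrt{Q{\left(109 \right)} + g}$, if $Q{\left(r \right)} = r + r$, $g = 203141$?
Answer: $\sqrt{203359} \approx 450.95$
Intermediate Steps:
$Q{\left(r \right)} = 2 r$
$\sqrt{Q{\left(109 \right)} + g} = \sqrt{2 \cdot 109 + 203141} = \sqrt{218 + 203141} = \sqrt{203359}$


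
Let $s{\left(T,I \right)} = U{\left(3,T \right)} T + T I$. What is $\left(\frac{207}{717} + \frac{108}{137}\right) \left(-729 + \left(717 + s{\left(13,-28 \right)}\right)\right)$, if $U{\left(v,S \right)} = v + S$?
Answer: $- \frac{5924520}{32743} \approx -180.94$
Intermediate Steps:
$U{\left(v,S \right)} = S + v$
$s{\left(T,I \right)} = I T + T \left(3 + T\right)$ ($s{\left(T,I \right)} = \left(T + 3\right) T + T I = \left(3 + T\right) T + I T = T \left(3 + T\right) + I T = I T + T \left(3 + T\right)$)
$\left(\frac{207}{717} + \frac{108}{137}\right) \left(-729 + \left(717 + s{\left(13,-28 \right)}\right)\right) = \left(\frac{207}{717} + \frac{108}{137}\right) \left(-729 + \left(717 + 13 \left(3 - 28 + 13\right)\right)\right) = \left(207 \cdot \frac{1}{717} + 108 \cdot \frac{1}{137}\right) \left(-729 + \left(717 + 13 \left(-12\right)\right)\right) = \left(\frac{69}{239} + \frac{108}{137}\right) \left(-729 + \left(717 - 156\right)\right) = \frac{35265 \left(-729 + 561\right)}{32743} = \frac{35265}{32743} \left(-168\right) = - \frac{5924520}{32743}$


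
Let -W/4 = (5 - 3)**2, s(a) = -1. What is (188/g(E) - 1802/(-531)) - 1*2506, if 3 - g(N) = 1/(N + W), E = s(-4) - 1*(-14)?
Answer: -6494678/2655 ≈ -2446.2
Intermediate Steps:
E = 13 (E = -1 - 1*(-14) = -1 + 14 = 13)
W = -16 (W = -4*(5 - 3)**2 = -4*2**2 = -4*4 = -16)
g(N) = 3 - 1/(-16 + N) (g(N) = 3 - 1/(N - 16) = 3 - 1/(-16 + N))
(188/g(E) - 1802/(-531)) - 1*2506 = (188/(((-49 + 3*13)/(-16 + 13))) - 1802/(-531)) - 1*2506 = (188/(((-49 + 39)/(-3))) - 1802*(-1/531)) - 2506 = (188/((-1/3*(-10))) + 1802/531) - 2506 = (188/(10/3) + 1802/531) - 2506 = (188*(3/10) + 1802/531) - 2506 = (282/5 + 1802/531) - 2506 = 158752/2655 - 2506 = -6494678/2655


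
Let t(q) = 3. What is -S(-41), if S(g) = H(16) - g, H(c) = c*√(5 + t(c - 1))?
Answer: -41 - 32*√2 ≈ -86.255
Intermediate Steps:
H(c) = 2*c*√2 (H(c) = c*√(5 + 3) = c*√8 = c*(2*√2) = 2*c*√2)
S(g) = -g + 32*√2 (S(g) = 2*16*√2 - g = 32*√2 - g = -g + 32*√2)
-S(-41) = -(-1*(-41) + 32*√2) = -(41 + 32*√2) = -41 - 32*√2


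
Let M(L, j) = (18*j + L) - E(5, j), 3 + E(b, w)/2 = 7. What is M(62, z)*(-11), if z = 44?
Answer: -9306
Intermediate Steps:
E(b, w) = 8 (E(b, w) = -6 + 2*7 = -6 + 14 = 8)
M(L, j) = -8 + L + 18*j (M(L, j) = (18*j + L) - 1*8 = (L + 18*j) - 8 = -8 + L + 18*j)
M(62, z)*(-11) = (-8 + 62 + 18*44)*(-11) = (-8 + 62 + 792)*(-11) = 846*(-11) = -9306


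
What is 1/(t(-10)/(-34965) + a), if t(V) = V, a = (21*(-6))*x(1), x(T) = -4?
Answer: 6993/3524474 ≈ 0.0019841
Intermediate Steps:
a = 504 (a = (21*(-6))*(-4) = -126*(-4) = 504)
1/(t(-10)/(-34965) + a) = 1/(-10/(-34965) + 504) = 1/(-10*(-1/34965) + 504) = 1/(2/6993 + 504) = 1/(3524474/6993) = 6993/3524474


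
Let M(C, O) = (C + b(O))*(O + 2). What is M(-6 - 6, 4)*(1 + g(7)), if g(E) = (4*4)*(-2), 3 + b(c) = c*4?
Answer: -186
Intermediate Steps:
b(c) = -3 + 4*c (b(c) = -3 + c*4 = -3 + 4*c)
M(C, O) = (2 + O)*(-3 + C + 4*O) (M(C, O) = (C + (-3 + 4*O))*(O + 2) = (-3 + C + 4*O)*(2 + O) = (2 + O)*(-3 + C + 4*O))
g(E) = -32 (g(E) = 16*(-2) = -32)
M(-6 - 6, 4)*(1 + g(7)) = (-6 + 2*(-6 - 6) + 4*4**2 + 5*4 + (-6 - 6)*4)*(1 - 32) = (-6 + 2*(-12) + 4*16 + 20 - 12*4)*(-31) = (-6 - 24 + 64 + 20 - 48)*(-31) = 6*(-31) = -186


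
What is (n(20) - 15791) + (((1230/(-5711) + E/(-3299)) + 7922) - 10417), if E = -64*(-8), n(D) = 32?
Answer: -343923093408/18840589 ≈ -18254.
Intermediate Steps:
E = 512
(n(20) - 15791) + (((1230/(-5711) + E/(-3299)) + 7922) - 10417) = (32 - 15791) + (((1230/(-5711) + 512/(-3299)) + 7922) - 10417) = -15759 + (((1230*(-1/5711) + 512*(-1/3299)) + 7922) - 10417) = -15759 + (((-1230/5711 - 512/3299) + 7922) - 10417) = -15759 + ((-6981802/18840589 + 7922) - 10417) = -15759 + (149248164256/18840589 - 10417) = -15759 - 47014251357/18840589 = -343923093408/18840589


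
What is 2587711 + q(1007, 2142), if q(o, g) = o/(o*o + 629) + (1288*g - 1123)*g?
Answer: 5996480603688413/1014678 ≈ 5.9097e+9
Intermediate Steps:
q(o, g) = g*(-1123 + 1288*g) + o/(629 + o²) (q(o, g) = o/(o² + 629) + (-1123 + 1288*g)*g = o/(629 + o²) + g*(-1123 + 1288*g) = g*(-1123 + 1288*g) + o/(629 + o²))
2587711 + q(1007, 2142) = 2587711 + (1007 - 706367*2142 + 810152*2142² - 1123*2142*1007² + 1288*2142²*1007²)/(629 + 1007²) = 2587711 + (1007 - 1513038114 + 810152*4588164 - 1123*2142*1014049 + 1288*4588164*1014049)/(629 + 1014049) = 2587711 + (1007 - 1513038114 + 3717110240928 - 2439260391834 + 5992578573454368)/1014678 = 2587711 + (1/1014678)*5993854910266355 = 2587711 + 5993854910266355/1014678 = 5996480603688413/1014678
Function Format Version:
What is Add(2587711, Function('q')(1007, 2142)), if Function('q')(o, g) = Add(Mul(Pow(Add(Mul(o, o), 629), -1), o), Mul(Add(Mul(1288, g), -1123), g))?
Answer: Rational(5996480603688413, 1014678) ≈ 5.9097e+9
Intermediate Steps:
Function('q')(o, g) = Add(Mul(g, Add(-1123, Mul(1288, g))), Mul(o, Pow(Add(629, Pow(o, 2)), -1))) (Function('q')(o, g) = Add(Mul(Pow(Add(Pow(o, 2), 629), -1), o), Mul(Add(-1123, Mul(1288, g)), g)) = Add(Mul(Pow(Add(629, Pow(o, 2)), -1), o), Mul(g, Add(-1123, Mul(1288, g)))) = Add(Mul(o, Pow(Add(629, Pow(o, 2)), -1)), Mul(g, Add(-1123, Mul(1288, g)))) = Add(Mul(g, Add(-1123, Mul(1288, g))), Mul(o, Pow(Add(629, Pow(o, 2)), -1))))
Add(2587711, Function('q')(1007, 2142)) = Add(2587711, Mul(Pow(Add(629, Pow(1007, 2)), -1), Add(1007, Mul(-706367, 2142), Mul(810152, Pow(2142, 2)), Mul(-1123, 2142, Pow(1007, 2)), Mul(1288, Pow(2142, 2), Pow(1007, 2))))) = Add(2587711, Mul(Pow(Add(629, 1014049), -1), Add(1007, -1513038114, Mul(810152, 4588164), Mul(-1123, 2142, 1014049), Mul(1288, 4588164, 1014049)))) = Add(2587711, Mul(Pow(1014678, -1), Add(1007, -1513038114, 3717110240928, -2439260391834, 5992578573454368))) = Add(2587711, Mul(Rational(1, 1014678), 5993854910266355)) = Add(2587711, Rational(5993854910266355, 1014678)) = Rational(5996480603688413, 1014678)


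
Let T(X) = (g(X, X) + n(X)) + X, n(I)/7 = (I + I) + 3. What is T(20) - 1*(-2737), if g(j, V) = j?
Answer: 3078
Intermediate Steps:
n(I) = 21 + 14*I (n(I) = 7*((I + I) + 3) = 7*(2*I + 3) = 7*(3 + 2*I) = 21 + 14*I)
T(X) = 21 + 16*X (T(X) = (X + (21 + 14*X)) + X = (21 + 15*X) + X = 21 + 16*X)
T(20) - 1*(-2737) = (21 + 16*20) - 1*(-2737) = (21 + 320) + 2737 = 341 + 2737 = 3078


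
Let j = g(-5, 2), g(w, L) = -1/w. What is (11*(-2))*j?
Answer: -22/5 ≈ -4.4000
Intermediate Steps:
j = 1/5 (j = -1/(-5) = -1*(-1/5) = 1/5 ≈ 0.20000)
(11*(-2))*j = (11*(-2))*(1/5) = -22*1/5 = -22/5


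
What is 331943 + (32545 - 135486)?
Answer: 229002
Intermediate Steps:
331943 + (32545 - 135486) = 331943 - 102941 = 229002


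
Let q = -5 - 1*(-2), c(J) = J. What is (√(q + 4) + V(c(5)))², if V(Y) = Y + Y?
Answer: 121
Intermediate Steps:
q = -3 (q = -5 + 2 = -3)
V(Y) = 2*Y
(√(q + 4) + V(c(5)))² = (√(-3 + 4) + 2*5)² = (√1 + 10)² = (1 + 10)² = 11² = 121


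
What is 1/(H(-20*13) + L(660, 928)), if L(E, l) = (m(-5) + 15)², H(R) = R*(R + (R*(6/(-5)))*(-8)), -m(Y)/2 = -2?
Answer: 1/716921 ≈ 1.3949e-6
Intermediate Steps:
m(Y) = 4 (m(Y) = -2*(-2) = 4)
H(R) = 53*R²/5 (H(R) = R*(R + (R*(6*(-⅕)))*(-8)) = R*(R + (R*(-6/5))*(-8)) = R*(R - 6*R/5*(-8)) = R*(R + 48*R/5) = R*(53*R/5) = 53*R²/5)
L(E, l) = 361 (L(E, l) = (4 + 15)² = 19² = 361)
1/(H(-20*13) + L(660, 928)) = 1/(53*(-20*13)²/5 + 361) = 1/((53/5)*(-260)² + 361) = 1/((53/5)*67600 + 361) = 1/(716560 + 361) = 1/716921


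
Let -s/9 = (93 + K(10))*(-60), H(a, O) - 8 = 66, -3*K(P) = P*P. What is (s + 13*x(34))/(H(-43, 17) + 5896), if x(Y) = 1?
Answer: 32233/5970 ≈ 5.3992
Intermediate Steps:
K(P) = -P²/3 (K(P) = -P*P/3 = -P²/3)
H(a, O) = 74 (H(a, O) = 8 + 66 = 74)
s = 32220 (s = -9*(93 - ⅓*10²)*(-60) = -9*(93 - ⅓*100)*(-60) = -9*(93 - 100/3)*(-60) = -537*(-60) = -9*(-3580) = 32220)
(s + 13*x(34))/(H(-43, 17) + 5896) = (32220 + 13*1)/(74 + 5896) = (32220 + 13)/5970 = 32233*(1/5970) = 32233/5970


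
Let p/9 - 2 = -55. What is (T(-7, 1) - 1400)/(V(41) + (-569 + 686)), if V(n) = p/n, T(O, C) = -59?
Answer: -59819/4320 ≈ -13.847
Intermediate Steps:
p = -477 (p = 18 + 9*(-55) = 18 - 495 = -477)
V(n) = -477/n
(T(-7, 1) - 1400)/(V(41) + (-569 + 686)) = (-59 - 1400)/(-477/41 + (-569 + 686)) = -1459/(-477*1/41 + 117) = -1459/(-477/41 + 117) = -1459/4320/41 = -1459*41/4320 = -59819/4320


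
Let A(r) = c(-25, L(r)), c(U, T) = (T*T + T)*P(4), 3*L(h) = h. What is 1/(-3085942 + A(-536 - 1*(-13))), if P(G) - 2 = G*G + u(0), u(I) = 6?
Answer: -3/7082146 ≈ -4.2360e-7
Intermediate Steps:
L(h) = h/3
P(G) = 8 + G² (P(G) = 2 + (G*G + 6) = 2 + (G² + 6) = 2 + (6 + G²) = 8 + G²)
c(U, T) = 24*T + 24*T² (c(U, T) = (T*T + T)*(8 + 4²) = (T² + T)*(8 + 16) = (T + T²)*24 = 24*T + 24*T²)
A(r) = 8*r*(1 + r/3) (A(r) = 24*(r/3)*(1 + r/3) = 8*r*(1 + r/3))
1/(-3085942 + A(-536 - 1*(-13))) = 1/(-3085942 + 8*(-536 - 1*(-13))*(3 + (-536 - 1*(-13)))/3) = 1/(-3085942 + 8*(-536 + 13)*(3 + (-536 + 13))/3) = 1/(-3085942 + (8/3)*(-523)*(3 - 523)) = 1/(-3085942 + (8/3)*(-523)*(-520)) = 1/(-3085942 + 2175680/3) = 1/(-7082146/3) = -3/7082146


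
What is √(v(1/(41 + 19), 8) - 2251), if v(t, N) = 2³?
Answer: I*√2243 ≈ 47.36*I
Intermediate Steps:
v(t, N) = 8
√(v(1/(41 + 19), 8) - 2251) = √(8 - 2251) = √(-2243) = I*√2243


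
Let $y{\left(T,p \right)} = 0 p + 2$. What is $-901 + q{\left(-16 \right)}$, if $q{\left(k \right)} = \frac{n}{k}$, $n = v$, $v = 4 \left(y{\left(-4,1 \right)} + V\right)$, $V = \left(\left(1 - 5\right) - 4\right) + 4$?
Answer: $- \frac{1801}{2} \approx -900.5$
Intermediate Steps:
$V = -4$ ($V = \left(-4 - 4\right) + 4 = -8 + 4 = -4$)
$y{\left(T,p \right)} = 2$ ($y{\left(T,p \right)} = 0 + 2 = 2$)
$v = -8$ ($v = 4 \left(2 - 4\right) = 4 \left(-2\right) = -8$)
$n = -8$
$q{\left(k \right)} = - \frac{8}{k}$
$-901 + q{\left(-16 \right)} = -901 - \frac{8}{-16} = -901 - - \frac{1}{2} = -901 + \frac{1}{2} = - \frac{1801}{2}$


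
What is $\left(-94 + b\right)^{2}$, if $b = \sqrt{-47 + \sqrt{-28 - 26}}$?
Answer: $\left(94 - \sqrt{-47 + 3 i \sqrt{6}}\right)^{2} \approx 8688.5 - 1285.4 i$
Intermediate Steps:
$b = \sqrt{-47 + 3 i \sqrt{6}}$ ($b = \sqrt{-47 + \sqrt{-54}} = \sqrt{-47 + 3 i \sqrt{6}} \approx 0.53432 + 6.8764 i$)
$\left(-94 + b\right)^{2} = \left(-94 + \sqrt{-47 + 3 i \sqrt{6}}\right)^{2}$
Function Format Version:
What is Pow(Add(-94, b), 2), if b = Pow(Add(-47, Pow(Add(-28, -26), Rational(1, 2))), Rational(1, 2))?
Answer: Pow(Add(94, Mul(-1, Pow(Add(-47, Mul(3, I, Pow(6, Rational(1, 2)))), Rational(1, 2)))), 2) ≈ Add(8688.5, Mul(-1285.4, I))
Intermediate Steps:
b = Pow(Add(-47, Mul(3, I, Pow(6, Rational(1, 2)))), Rational(1, 2)) (b = Pow(Add(-47, Pow(-54, Rational(1, 2))), Rational(1, 2)) = Pow(Add(-47, Mul(3, I, Pow(6, Rational(1, 2)))), Rational(1, 2)) ≈ Add(0.53432, Mul(6.8764, I)))
Pow(Add(-94, b), 2) = Pow(Add(-94, Pow(Add(-47, Mul(3, I, Pow(6, Rational(1, 2)))), Rational(1, 2))), 2)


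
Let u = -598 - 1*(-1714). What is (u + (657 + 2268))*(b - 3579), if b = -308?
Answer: -15707367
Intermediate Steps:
u = 1116 (u = -598 + 1714 = 1116)
(u + (657 + 2268))*(b - 3579) = (1116 + (657 + 2268))*(-308 - 3579) = (1116 + 2925)*(-3887) = 4041*(-3887) = -15707367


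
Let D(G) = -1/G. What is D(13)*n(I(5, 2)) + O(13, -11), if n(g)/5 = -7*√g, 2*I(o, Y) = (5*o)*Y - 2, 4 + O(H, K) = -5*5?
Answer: -29 + 70*√6/13 ≈ -15.810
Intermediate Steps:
O(H, K) = -29 (O(H, K) = -4 - 5*5 = -4 - 25 = -29)
I(o, Y) = -1 + 5*Y*o/2 (I(o, Y) = ((5*o)*Y - 2)/2 = (5*Y*o - 2)/2 = (-2 + 5*Y*o)/2 = -1 + 5*Y*o/2)
n(g) = -35*√g (n(g) = 5*(-7*√g) = -35*√g)
D(13)*n(I(5, 2)) + O(13, -11) = (-1/13)*(-35*√(-1 + (5/2)*2*5)) - 29 = (-1*1/13)*(-35*√(-1 + 25)) - 29 = -(-35)*√24/13 - 29 = -(-35)*2*√6/13 - 29 = -(-70)*√6/13 - 29 = 70*√6/13 - 29 = -29 + 70*√6/13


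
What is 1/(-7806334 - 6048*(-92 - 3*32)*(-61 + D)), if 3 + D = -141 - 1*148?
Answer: -1/409175806 ≈ -2.4439e-9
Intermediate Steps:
D = -292 (D = -3 + (-141 - 1*148) = -3 + (-141 - 148) = -3 - 289 = -292)
1/(-7806334 - 6048*(-92 - 3*32)*(-61 + D)) = 1/(-7806334 - 6048*(-92 - 3*32)*(-61 - 292)) = 1/(-7806334 - 6048*(-92 - 96)*(-353)) = 1/(-7806334 - (-1137024)*(-353)) = 1/(-7806334 - 6048*66364) = 1/(-7806334 - 401369472) = 1/(-409175806) = -1/409175806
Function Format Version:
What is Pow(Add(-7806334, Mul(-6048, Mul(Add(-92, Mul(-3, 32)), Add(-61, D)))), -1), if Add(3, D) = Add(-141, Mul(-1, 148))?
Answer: Rational(-1, 409175806) ≈ -2.4439e-9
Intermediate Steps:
D = -292 (D = Add(-3, Add(-141, Mul(-1, 148))) = Add(-3, Add(-141, -148)) = Add(-3, -289) = -292)
Pow(Add(-7806334, Mul(-6048, Mul(Add(-92, Mul(-3, 32)), Add(-61, D)))), -1) = Pow(Add(-7806334, Mul(-6048, Mul(Add(-92, Mul(-3, 32)), Add(-61, -292)))), -1) = Pow(Add(-7806334, Mul(-6048, Mul(Add(-92, -96), -353))), -1) = Pow(Add(-7806334, Mul(-6048, Mul(-188, -353))), -1) = Pow(Add(-7806334, Mul(-6048, 66364)), -1) = Pow(Add(-7806334, -401369472), -1) = Pow(-409175806, -1) = Rational(-1, 409175806)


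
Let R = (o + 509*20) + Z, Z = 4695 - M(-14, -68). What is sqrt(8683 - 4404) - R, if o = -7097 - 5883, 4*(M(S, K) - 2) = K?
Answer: -1910 + sqrt(4279) ≈ -1844.6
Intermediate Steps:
M(S, K) = 2 + K/4
o = -12980
Z = 4710 (Z = 4695 - (2 + (1/4)*(-68)) = 4695 - (2 - 17) = 4695 - 1*(-15) = 4695 + 15 = 4710)
R = 1910 (R = (-12980 + 509*20) + 4710 = (-12980 + 10180) + 4710 = -2800 + 4710 = 1910)
sqrt(8683 - 4404) - R = sqrt(8683 - 4404) - 1*1910 = sqrt(4279) - 1910 = -1910 + sqrt(4279)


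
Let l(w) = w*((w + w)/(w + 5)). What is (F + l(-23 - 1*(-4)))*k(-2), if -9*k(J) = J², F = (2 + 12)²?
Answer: -1348/21 ≈ -64.190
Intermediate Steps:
F = 196 (F = 14² = 196)
k(J) = -J²/9
l(w) = 2*w²/(5 + w) (l(w) = w*((2*w)/(5 + w)) = w*(2*w/(5 + w)) = 2*w²/(5 + w))
(F + l(-23 - 1*(-4)))*k(-2) = (196 + 2*(-23 - 1*(-4))²/(5 + (-23 - 1*(-4))))*(-⅑*(-2)²) = (196 + 2*(-23 + 4)²/(5 + (-23 + 4)))*(-⅑*4) = (196 + 2*(-19)²/(5 - 19))*(-4/9) = (196 + 2*361/(-14))*(-4/9) = (196 + 2*361*(-1/14))*(-4/9) = (196 - 361/7)*(-4/9) = (1011/7)*(-4/9) = -1348/21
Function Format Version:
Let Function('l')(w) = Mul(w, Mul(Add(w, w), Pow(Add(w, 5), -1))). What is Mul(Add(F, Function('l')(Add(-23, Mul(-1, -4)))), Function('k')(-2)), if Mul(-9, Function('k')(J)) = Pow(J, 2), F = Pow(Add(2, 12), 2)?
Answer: Rational(-1348, 21) ≈ -64.190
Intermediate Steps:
F = 196 (F = Pow(14, 2) = 196)
Function('k')(J) = Mul(Rational(-1, 9), Pow(J, 2))
Function('l')(w) = Mul(2, Pow(w, 2), Pow(Add(5, w), -1)) (Function('l')(w) = Mul(w, Mul(Mul(2, w), Pow(Add(5, w), -1))) = Mul(w, Mul(2, w, Pow(Add(5, w), -1))) = Mul(2, Pow(w, 2), Pow(Add(5, w), -1)))
Mul(Add(F, Function('l')(Add(-23, Mul(-1, -4)))), Function('k')(-2)) = Mul(Add(196, Mul(2, Pow(Add(-23, Mul(-1, -4)), 2), Pow(Add(5, Add(-23, Mul(-1, -4))), -1))), Mul(Rational(-1, 9), Pow(-2, 2))) = Mul(Add(196, Mul(2, Pow(Add(-23, 4), 2), Pow(Add(5, Add(-23, 4)), -1))), Mul(Rational(-1, 9), 4)) = Mul(Add(196, Mul(2, Pow(-19, 2), Pow(Add(5, -19), -1))), Rational(-4, 9)) = Mul(Add(196, Mul(2, 361, Pow(-14, -1))), Rational(-4, 9)) = Mul(Add(196, Mul(2, 361, Rational(-1, 14))), Rational(-4, 9)) = Mul(Add(196, Rational(-361, 7)), Rational(-4, 9)) = Mul(Rational(1011, 7), Rational(-4, 9)) = Rational(-1348, 21)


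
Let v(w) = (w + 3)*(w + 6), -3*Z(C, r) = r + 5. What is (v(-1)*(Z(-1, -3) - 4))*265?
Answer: -37100/3 ≈ -12367.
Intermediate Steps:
Z(C, r) = -5/3 - r/3 (Z(C, r) = -(r + 5)/3 = -(5 + r)/3 = -5/3 - r/3)
v(w) = (3 + w)*(6 + w)
(v(-1)*(Z(-1, -3) - 4))*265 = ((18 + (-1)² + 9*(-1))*((-5/3 - ⅓*(-3)) - 4))*265 = ((18 + 1 - 9)*((-5/3 + 1) - 4))*265 = (10*(-⅔ - 4))*265 = (10*(-14/3))*265 = -140/3*265 = -37100/3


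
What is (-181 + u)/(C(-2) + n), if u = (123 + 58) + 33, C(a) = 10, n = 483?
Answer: 33/493 ≈ 0.066937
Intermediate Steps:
u = 214 (u = 181 + 33 = 214)
(-181 + u)/(C(-2) + n) = (-181 + 214)/(10 + 483) = 33/493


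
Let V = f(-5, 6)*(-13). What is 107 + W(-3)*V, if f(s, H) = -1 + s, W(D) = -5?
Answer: -283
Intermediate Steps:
V = 78 (V = (-1 - 5)*(-13) = -6*(-13) = 78)
107 + W(-3)*V = 107 - 5*78 = 107 - 390 = -283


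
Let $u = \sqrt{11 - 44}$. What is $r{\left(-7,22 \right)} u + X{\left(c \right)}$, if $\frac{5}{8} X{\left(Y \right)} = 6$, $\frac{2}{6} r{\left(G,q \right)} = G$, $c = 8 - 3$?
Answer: $\frac{48}{5} - 21 i \sqrt{33} \approx 9.6 - 120.64 i$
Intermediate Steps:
$c = 5$
$u = i \sqrt{33}$ ($u = \sqrt{-33} = i \sqrt{33} \approx 5.7446 i$)
$r{\left(G,q \right)} = 3 G$
$X{\left(Y \right)} = \frac{48}{5}$ ($X{\left(Y \right)} = \frac{8}{5} \cdot 6 = \frac{48}{5}$)
$r{\left(-7,22 \right)} u + X{\left(c \right)} = 3 \left(-7\right) i \sqrt{33} + \frac{48}{5} = - 21 i \sqrt{33} + \frac{48}{5} = \frac{48}{5} - 21 i \sqrt{33}$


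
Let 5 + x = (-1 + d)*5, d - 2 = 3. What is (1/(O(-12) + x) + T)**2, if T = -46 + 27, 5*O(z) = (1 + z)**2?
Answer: 13830961/38416 ≈ 360.03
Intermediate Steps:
O(z) = (1 + z)**2/5
T = -19
d = 5 (d = 2 + 3 = 5)
x = 15 (x = -5 + (-1 + 5)*5 = -5 + 4*5 = -5 + 20 = 15)
(1/(O(-12) + x) + T)**2 = (1/((1 - 12)**2/5 + 15) - 19)**2 = (1/((1/5)*(-11)**2 + 15) - 19)**2 = (1/((1/5)*121 + 15) - 19)**2 = (1/(121/5 + 15) - 19)**2 = (1/(196/5) - 19)**2 = (5/196 - 19)**2 = (-3719/196)**2 = 13830961/38416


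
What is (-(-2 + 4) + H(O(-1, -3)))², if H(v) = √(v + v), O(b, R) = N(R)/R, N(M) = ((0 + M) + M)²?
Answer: 4*(1 - I*√6)² ≈ -20.0 - 19.596*I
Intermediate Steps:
N(M) = 4*M² (N(M) = (M + M)² = (2*M)² = 4*M²)
O(b, R) = 4*R (O(b, R) = (4*R²)/R = 4*R)
H(v) = √2*√v (H(v) = √(2*v) = √2*√v)
(-(-2 + 4) + H(O(-1, -3)))² = (-(-2 + 4) + √2*√(4*(-3)))² = (-1*2 + √2*√(-12))² = (-2 + √2*(2*I*√3))² = (-2 + 2*I*√6)²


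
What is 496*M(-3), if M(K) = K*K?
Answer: 4464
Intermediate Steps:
M(K) = K**2
496*M(-3) = 496*(-3)**2 = 496*9 = 4464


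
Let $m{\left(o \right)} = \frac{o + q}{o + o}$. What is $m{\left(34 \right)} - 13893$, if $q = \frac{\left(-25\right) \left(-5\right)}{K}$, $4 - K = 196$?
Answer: $- \frac{181380605}{13056} \approx -13893.0$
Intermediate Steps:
$K = -192$ ($K = 4 - 196 = -192$)
$q = - \frac{125}{192}$ ($q = \frac{\left(-25\right) \left(-5\right)}{-192} = 125 \left(- \frac{1}{192}\right) = - \frac{125}{192} \approx -0.65104$)
$m{\left(o \right)} = \frac{- \frac{125}{192} + o}{2 o}$ ($m{\left(o \right)} = \frac{o - \frac{125}{192}}{o + o} = \frac{- \frac{125}{192} + o}{2 o}$)
$m{\left(34 \right)} - 13893 = \frac{-125 + 192 \cdot 34}{384 \cdot 34} - 13893 = \frac{1}{384} \cdot \frac{1}{34} \left(-125 + 6528\right) - 13893 = \frac{1}{384} \cdot \frac{1}{34} \cdot 6403 - 13893 = \frac{6403}{13056} - 13893 = - \frac{181380605}{13056}$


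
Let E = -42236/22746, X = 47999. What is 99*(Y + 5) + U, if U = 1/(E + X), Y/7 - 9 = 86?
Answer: 36207657203343/545871509 ≈ 66330.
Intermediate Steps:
Y = 665 (Y = 63 + 7*86 = 63 + 602 = 665)
E = -21118/11373 (E = -42236*1/22746 = -21118/11373 ≈ -1.8569)
U = 11373/545871509 (U = 1/(-21118/11373 + 47999) = 1/(545871509/11373) = 11373/545871509 ≈ 2.0835e-5)
99*(Y + 5) + U = 99*(665 + 5) + 11373/545871509 = 99*670 + 11373/545871509 = 66330 + 11373/545871509 = 36207657203343/545871509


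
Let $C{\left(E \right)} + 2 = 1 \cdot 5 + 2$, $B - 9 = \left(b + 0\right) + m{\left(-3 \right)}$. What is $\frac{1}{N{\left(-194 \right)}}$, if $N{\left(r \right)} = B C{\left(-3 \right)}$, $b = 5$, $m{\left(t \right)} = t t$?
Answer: $\frac{1}{115} \approx 0.0086956$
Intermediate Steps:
$m{\left(t \right)} = t^{2}$
$B = 23$ ($B = 9 + \left(\left(5 + 0\right) + \left(-3\right)^{2}\right) = 9 + \left(5 + 9\right) = 9 + 14 = 23$)
$C{\left(E \right)} = 5$ ($C{\left(E \right)} = -2 + \left(1 \cdot 5 + 2\right) = -2 + \left(5 + 2\right) = -2 + 7 = 5$)
$N{\left(r \right)} = 115$ ($N{\left(r \right)} = 23 \cdot 5 = 115$)
$\frac{1}{N{\left(-194 \right)}} = \frac{1}{115}$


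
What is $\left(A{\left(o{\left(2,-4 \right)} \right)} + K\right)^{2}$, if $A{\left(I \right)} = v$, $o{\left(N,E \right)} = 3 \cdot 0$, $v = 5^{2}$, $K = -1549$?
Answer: $2322576$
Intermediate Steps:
$v = 25$
$o{\left(N,E \right)} = 0$
$A{\left(I \right)} = 25$
$\left(A{\left(o{\left(2,-4 \right)} \right)} + K\right)^{2} = \left(25 - 1549\right)^{2} = \left(-1524\right)^{2} = 2322576$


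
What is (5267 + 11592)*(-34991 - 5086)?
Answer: -675658143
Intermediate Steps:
(5267 + 11592)*(-34991 - 5086) = 16859*(-40077) = -675658143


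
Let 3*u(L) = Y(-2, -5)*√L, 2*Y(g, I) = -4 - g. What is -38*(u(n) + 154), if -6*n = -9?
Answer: -5852 + 19*√6/3 ≈ -5836.5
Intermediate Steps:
n = 3/2 (n = -⅙*(-9) = 3/2 ≈ 1.5000)
Y(g, I) = -2 - g/2 (Y(g, I) = (-4 - g)/2 = -2 - g/2)
u(L) = -√L/3 (u(L) = ((-2 - ½*(-2))*√L)/3 = ((-2 + 1)*√L)/3 = (-√L)/3 = -√L/3)
-38*(u(n) + 154) = -38*(-√6/6 + 154) = -38*(154 - √6/6) = -5852 + 19*√6/3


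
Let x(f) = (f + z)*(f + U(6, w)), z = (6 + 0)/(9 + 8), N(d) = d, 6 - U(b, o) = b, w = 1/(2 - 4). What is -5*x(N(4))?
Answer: -1480/17 ≈ -87.059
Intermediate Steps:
w = -½ (w = 1/(-2) = -½ ≈ -0.50000)
U(b, o) = 6 - b
z = 6/17 ≈ 0.35294
x(f) = f*(6/17 + f) (x(f) = (f + 6/17)*(f + (6 - 1*6)) = (6/17 + f)*(f + (6 - 6)) = (6/17 + f)*(f + 0) = (6/17 + f)*f = f*(6/17 + f))
-5*x(N(4)) = -5*4*(6 + 17*4)/17 = -5*4*(6 + 68)/17 = -5*4*74/17 = -5*296/17 = -1480/17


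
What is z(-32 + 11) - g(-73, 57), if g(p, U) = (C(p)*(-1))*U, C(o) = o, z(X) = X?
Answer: -4182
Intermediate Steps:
g(p, U) = -U*p (g(p, U) = (p*(-1))*U = (-p)*U = -U*p)
z(-32 + 11) - g(-73, 57) = (-32 + 11) - (-1)*57*(-73) = -21 - 1*4161 = -21 - 4161 = -4182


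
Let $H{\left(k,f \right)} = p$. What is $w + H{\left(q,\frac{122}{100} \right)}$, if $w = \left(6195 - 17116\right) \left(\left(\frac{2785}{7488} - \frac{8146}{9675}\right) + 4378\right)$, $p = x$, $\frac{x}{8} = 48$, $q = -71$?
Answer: $- \frac{128274724778521}{2683200} \approx -4.7807 \cdot 10^{7}$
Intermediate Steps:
$x = 384$ ($x = 8 \cdot 48 = 384$)
$p = 384$
$H{\left(k,f \right)} = 384$
$w = - \frac{128275755127321}{2683200}$ ($w = - 10921 \left(\left(2785 \cdot \frac{1}{7488} - \frac{8146}{9675}\right) + 4378\right) = - 10921 \left(\left(\frac{2785}{7488} - \frac{8146}{9675}\right) + 4378\right) = - 10921 \left(- \frac{1261199}{2683200} + 4378\right) = \left(-10921\right) \frac{11745788401}{2683200} = - \frac{128275755127321}{2683200} \approx -4.7807 \cdot 10^{7}$)
$w + H{\left(q,\frac{122}{100} \right)} = - \frac{128275755127321}{2683200} + 384 = - \frac{128274724778521}{2683200}$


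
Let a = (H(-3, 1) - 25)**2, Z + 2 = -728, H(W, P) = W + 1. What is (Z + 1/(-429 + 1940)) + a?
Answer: -1510/1511 ≈ -0.99934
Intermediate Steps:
H(W, P) = 1 + W
Z = -730 (Z = -2 - 728 = -730)
a = 729 (a = ((1 - 3) - 25)**2 = (-2 - 25)**2 = (-27)**2 = 729)
(Z + 1/(-429 + 1940)) + a = (-730 + 1/(-429 + 1940)) + 729 = (-730 + 1/1511) + 729 = -1103029/1511 + 729 = -1510/1511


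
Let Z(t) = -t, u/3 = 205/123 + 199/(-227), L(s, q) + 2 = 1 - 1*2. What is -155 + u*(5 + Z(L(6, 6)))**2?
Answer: -753/227 ≈ -3.3172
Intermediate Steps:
L(s, q) = -3 (L(s, q) = -2 + (1 - 1*2) = -2 + (1 - 2) = -2 - 1 = -3)
u = 538/227 (u = 3*(205/123 + 199/(-227)) = 3*(205*(1/123) + 199*(-1/227)) = 3*(5/3 - 199/227) = 3*(538/681) = 538/227 ≈ 2.3700)
-155 + u*(5 + Z(L(6, 6)))**2 = -155 + 538*(5 - 1*(-3))**2/227 = -155 + 538*(5 + 3)**2/227 = -155 + (538/227)*8**2 = -155 + (538/227)*64 = -155 + 34432/227 = -753/227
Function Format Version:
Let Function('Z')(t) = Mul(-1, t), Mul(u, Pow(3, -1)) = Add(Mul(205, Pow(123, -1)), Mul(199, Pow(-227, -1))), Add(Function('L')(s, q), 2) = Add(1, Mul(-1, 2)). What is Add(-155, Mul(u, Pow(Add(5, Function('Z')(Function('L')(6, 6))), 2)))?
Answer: Rational(-753, 227) ≈ -3.3172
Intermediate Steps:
Function('L')(s, q) = -3 (Function('L')(s, q) = Add(-2, Add(1, Mul(-1, 2))) = Add(-2, Add(1, -2)) = Add(-2, -1) = -3)
u = Rational(538, 227) (u = Mul(3, Add(Mul(205, Pow(123, -1)), Mul(199, Pow(-227, -1)))) = Mul(3, Add(Mul(205, Rational(1, 123)), Mul(199, Rational(-1, 227)))) = Mul(3, Add(Rational(5, 3), Rational(-199, 227))) = Mul(3, Rational(538, 681)) = Rational(538, 227) ≈ 2.3700)
Add(-155, Mul(u, Pow(Add(5, Function('Z')(Function('L')(6, 6))), 2))) = Add(-155, Mul(Rational(538, 227), Pow(Add(5, Mul(-1, -3)), 2))) = Add(-155, Mul(Rational(538, 227), Pow(Add(5, 3), 2))) = Add(-155, Mul(Rational(538, 227), Pow(8, 2))) = Add(-155, Mul(Rational(538, 227), 64)) = Add(-155, Rational(34432, 227)) = Rational(-753, 227)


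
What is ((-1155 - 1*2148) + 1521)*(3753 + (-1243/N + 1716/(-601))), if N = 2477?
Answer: -9947136841092/1488677 ≈ -6.6819e+6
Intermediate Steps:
((-1155 - 1*2148) + 1521)*(3753 + (-1243/N + 1716/(-601))) = ((-1155 - 1*2148) + 1521)*(3753 + (-1243/2477 + 1716/(-601))) = ((-1155 - 2148) + 1521)*(3753 + (-1243*1/2477 + 1716*(-1/601))) = (-3303 + 1521)*(3753 + (-1243/2477 - 1716/601)) = -1782*(3753 - 4997575/1488677) = -1782*5582007206/1488677 = -9947136841092/1488677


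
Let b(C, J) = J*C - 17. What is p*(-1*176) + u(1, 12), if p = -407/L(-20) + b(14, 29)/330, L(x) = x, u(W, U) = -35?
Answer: -57361/15 ≈ -3824.1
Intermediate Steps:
b(C, J) = -17 + C*J (b(C, J) = C*J - 17 = -17 + C*J)
p = 14209/660 (p = -407/(-20) + (-17 + 14*29)/330 = -407*(-1/20) + (-17 + 406)*(1/330) = 407/20 + 389*(1/330) = 407/20 + 389/330 = 14209/660 ≈ 21.529)
p*(-1*176) + u(1, 12) = 14209*(-1*176)/660 - 35 = (14209/660)*(-176) - 35 = -56836/15 - 35 = -57361/15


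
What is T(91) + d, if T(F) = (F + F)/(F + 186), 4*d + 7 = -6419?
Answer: -889637/554 ≈ -1605.8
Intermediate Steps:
d = -3213/2 (d = -7/4 + (1/4)*(-6419) = -7/4 - 6419/4 = -3213/2 ≈ -1606.5)
T(F) = 2*F/(186 + F) (T(F) = (2*F)/(186 + F) = 2*F/(186 + F))
T(91) + d = 2*91/(186 + 91) - 3213/2 = 2*91/277 - 3213/2 = 2*91*(1/277) - 3213/2 = 182/277 - 3213/2 = -889637/554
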